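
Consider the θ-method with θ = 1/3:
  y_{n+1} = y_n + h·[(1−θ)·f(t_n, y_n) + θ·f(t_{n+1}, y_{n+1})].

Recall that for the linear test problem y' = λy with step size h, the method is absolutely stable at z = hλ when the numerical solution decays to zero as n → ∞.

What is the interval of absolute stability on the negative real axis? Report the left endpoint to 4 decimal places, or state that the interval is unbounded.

z∈(-6.0000,0).

Test eqn y'=λy, z=hλ:
  y_{n+1} = y_n + z·[2/3·y_n + 1/3·y_{n+1}] ⇒ (1 − 1/3z)y_{n+1} = (1 + 2/3z)y_n
  so R(z) = (1 + 2/3z)/(1 − 1/3z).

Find x<0 with |R(x)|<1.
x=-0.39: |R|=0.6549
R=−1: 1+2/3x = −1+1/3x ⇒ -1/3x=2 ⇒ x=2/(-1/3)=-6.0000
Confirm numerically:
  x=-5.930: |R|=0.99216 <1
  x=-3.885: |R|=0.69281 <1
  x=-2.588: |R|=0.38941 <1
  x=-6.300: |R|=1.03226 >1
  x=-6.142: |R|=1.01553 >1
Stable set (-6.0000, 0).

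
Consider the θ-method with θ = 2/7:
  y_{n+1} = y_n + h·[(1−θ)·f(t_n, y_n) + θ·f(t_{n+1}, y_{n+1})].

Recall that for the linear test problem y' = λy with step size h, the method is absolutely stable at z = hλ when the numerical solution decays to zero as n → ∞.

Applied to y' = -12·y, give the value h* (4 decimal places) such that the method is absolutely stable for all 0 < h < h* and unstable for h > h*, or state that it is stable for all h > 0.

(-4.6667,0); λ=-12 ⇒ h* = (14/3)/12 = 0.3889.

On y'=λy, z=hλ:
  y_{n+1} = y_n + z·[5/7·y_n + 2/7·y_{n+1}] ⇒ (1 − 2/7z)y_{n+1} = (1 + 5/7z)y_n
  R(z) = (1 + 5/7z)/(1 − 2/7z).

Solve |R(x)|<1 on ℝ⁻.
x=-0.91: |R|=0.2778
R=−1: 1+5/7x = −1+2/7x ⇒ -3/7x=2 ⇒ x=2/(-3/7)=-4.6667
Confirm numerically:
  x=-3.697: |R|=0.79790 <1
  x=-2.288: |R|=0.38355 <1
  x=-2.151: |R|=0.33224 <1
  x=-5.197: |R|=1.09147 >1
  x=-4.801: |R|=1.02427 >1
Stable set (-4.6667, 0).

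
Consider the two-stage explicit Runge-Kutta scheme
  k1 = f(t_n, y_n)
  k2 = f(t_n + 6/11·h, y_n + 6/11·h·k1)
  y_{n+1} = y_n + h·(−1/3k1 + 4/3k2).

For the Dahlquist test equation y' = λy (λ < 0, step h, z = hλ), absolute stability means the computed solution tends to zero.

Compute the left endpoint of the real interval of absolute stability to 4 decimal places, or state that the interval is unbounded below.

z* = -1.3750.

On y'=λy, z=hλ:
  k1=λy_n ⇒ h·k1=z·y_n;  k2=λ(1+6/11z)y_n ⇒ h·k2=z(1+6/11z)y_n
  y_{n+1}/y_n = 1 − 1/3z + 4/3z(1+6/11z) = 1 + z + 8/11z²
  Hence R(z) = 1 + z + 8/11z².

Solve |R(x)|<1 on ℝ⁻.
x=-1.14: |R|=0.8052
R=1: x+8/11x²=0 ⇒ x=−11/8=-1.3750; min R=1−1/(4·8/11)=0.6562>−1
Confirm numerically:
  x=-1.215: |R|=0.85862 <1
  x=-0.955: |R|=0.70829 <1
  x=-0.906: |R|=0.69097 <1
  x=-0.665: |R|=0.65662 <1
  x=-1.769: |R|=1.50690 >1
  x=-1.591: |R|=1.24993 >1
  x=-1.419: |R|=1.04541 >1
Stable set (-1.3750, 0).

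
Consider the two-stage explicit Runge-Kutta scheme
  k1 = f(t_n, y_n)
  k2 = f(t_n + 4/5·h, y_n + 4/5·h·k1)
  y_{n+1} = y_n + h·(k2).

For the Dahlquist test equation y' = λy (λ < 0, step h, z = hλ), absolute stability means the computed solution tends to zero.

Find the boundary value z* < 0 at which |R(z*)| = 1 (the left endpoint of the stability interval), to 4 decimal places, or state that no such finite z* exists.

left endpoint -1.2500.

On y'=λy, z=hλ:
  k1=λy_n ⇒ h·k1=z·y_n;  k2=λ(1+4/5z)y_n ⇒ h·k2=z(1+4/5z)y_n
  y_{n+1}/y_n = 1 + z(1+4/5z) = 1 + z + 4/5z²
  Hence R(z) = 1 + z + 4/5z².

Need |R(x)|<1, x<0.
x=-1.49: |R|=1.2861
R=1: x+4/5x²=0 ⇒ x=−5/4=-1.2500; min R=1−1/(4·4/5)=0.6875>−1
Confirm numerically:
  x=-0.903: |R|=0.74933 <1
  x=-0.879: |R|=0.73911 <1
  x=-0.669: |R|=0.68905 <1
  x=-1.701: |R|=1.61372 >1
  x=-1.579: |R|=1.41559 >1
So |R|<1 on (-1.2500, 0).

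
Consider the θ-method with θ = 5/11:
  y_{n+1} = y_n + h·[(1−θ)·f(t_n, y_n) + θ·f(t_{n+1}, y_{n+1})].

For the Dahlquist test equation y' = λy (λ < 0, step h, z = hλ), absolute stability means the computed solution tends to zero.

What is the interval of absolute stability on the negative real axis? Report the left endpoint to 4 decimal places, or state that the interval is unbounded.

Set f=λy, z=hλ:
  y_{n+1} = y_n + z·[6/11·y_n + 5/11·y_{n+1}] ⇒ (1 − 5/11z)y_{n+1} = (1 + 6/11z)y_n
  ⇒ R(z) = (1 + 6/11z)/(1 − 5/11z).

Boundary: |R(x)|=1, x<0.
x=-0.69: |R|=0.4747
R=−1: 1+6/11x = −1+5/11x ⇒ -1/11x=2 ⇒ x=2/(-1/11)=-22.0000
Confirm numerically:
  x=-17.835: |R|=0.95842 <1
  x=-16.956: |R|=0.94734 <1
  x=-13.270: |R|=0.88714 <1
  x=-22.410: |R|=1.00333 >1
  x=-22.149: |R|=1.00122 >1
  x=-22.144: |R|=1.00118 >1
Interval (-22.0000, 0).

(-22.0000, 0).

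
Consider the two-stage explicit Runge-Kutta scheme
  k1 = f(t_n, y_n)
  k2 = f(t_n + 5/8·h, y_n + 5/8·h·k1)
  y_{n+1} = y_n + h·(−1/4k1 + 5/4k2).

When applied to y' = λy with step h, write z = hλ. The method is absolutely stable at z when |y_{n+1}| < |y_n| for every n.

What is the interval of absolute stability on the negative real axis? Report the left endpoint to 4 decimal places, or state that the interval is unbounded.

(-1.2800, 0).

Test eqn y'=λy, z=hλ:
  k1=λy_n ⇒ h·k1=z·y_n;  k2=λ(1+5/8z)y_n ⇒ h·k2=z(1+5/8z)y_n
  y_{n+1}/y_n = 1 − 1/4z + 5/4z(1+5/8z) = 1 + z + 25/32z²
  ⇒ R(z) = 1 + z + 25/32z².

Find x<0 with |R(x)|<1.
x=-1.24: |R|=0.9613
R=1: x+25/32x²=0 ⇒ x=−32/25=-1.2800; min R=1−1/(4·25/32)=0.6800>−1
Confirm numerically:
  x=-1.191: |R|=0.91719 <1
  x=-1.174: |R|=0.90278 <1
  x=-0.970: |R|=0.76508 <1
  x=-0.611: |R|=0.68066 <1
  x=-1.817: |R|=1.76229 >1
  x=-1.740: |R|=1.62531 >1
  x=-1.654: |R|=1.48328 >1
Stable set (-1.2800, 0).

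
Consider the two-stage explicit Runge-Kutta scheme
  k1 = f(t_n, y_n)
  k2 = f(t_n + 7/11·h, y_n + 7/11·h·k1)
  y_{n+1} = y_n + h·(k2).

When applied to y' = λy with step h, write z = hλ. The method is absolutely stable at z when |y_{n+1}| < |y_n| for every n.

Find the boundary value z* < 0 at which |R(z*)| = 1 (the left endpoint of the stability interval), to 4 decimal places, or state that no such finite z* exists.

z* = -1.5714.

Test eqn y'=λy, z=hλ:
  k1=λy_n ⇒ h·k1=z·y_n;  k2=λ(1+7/11z)y_n ⇒ h·k2=z(1+7/11z)y_n
  y_{n+1}/y_n = 1 + z(1+7/11z) = 1 + z + 7/11z²
  Hence R(z) = 1 + z + 7/11z².

Solve |R(x)|<1 on ℝ⁻.
x=-1.12: |R|=0.6783
R=1: x+7/11x²=0 ⇒ x=−11/7=-1.5714; min R=1−1/(4·7/11)=0.6071>−1
Confirm numerically:
  x=-1.001: |R|=0.63664 <1
  x=-0.876: |R|=0.61233 <1
  x=-0.676: |R|=0.61480 <1
  x=-2.137: |R|=1.76913 >1
  x=-2.069: |R|=1.65512 >1
  x=-2.036: |R|=1.60192 >1
Stable set (-1.5714, 0).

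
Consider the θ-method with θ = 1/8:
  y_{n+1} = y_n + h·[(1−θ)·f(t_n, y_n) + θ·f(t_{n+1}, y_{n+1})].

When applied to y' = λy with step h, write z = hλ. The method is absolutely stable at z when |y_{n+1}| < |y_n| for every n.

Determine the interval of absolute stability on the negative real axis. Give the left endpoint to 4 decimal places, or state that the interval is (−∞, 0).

(-2.6667, 0).

On y'=λy, z=hλ:
  y_{n+1} = y_n + z·[7/8·y_n + 1/8·y_{n+1}] ⇒ (1 − 1/8z)y_{n+1} = (1 + 7/8z)y_n
  ⇒ R(z) = (1 + 7/8z)/(1 − 1/8z).

Boundary: |R(x)|=1, x<0.
x=-0.86: |R|=0.2235
R=−1: 1+7/8x = −1+1/8x ⇒ -3/4x=2 ⇒ x=2/(-3/4)=-2.6667
Confirm numerically:
  x=-2.619: |R|=0.97307 <1
  x=-2.524: |R|=0.91866 <1
  x=-2.450: |R|=0.87560 <1
  x=-3.107: |R|=1.23787 >1
  x=-3.027: |R|=1.19606 >1
  x=-2.870: |R|=1.11224 >1
Interval (-2.6667, 0).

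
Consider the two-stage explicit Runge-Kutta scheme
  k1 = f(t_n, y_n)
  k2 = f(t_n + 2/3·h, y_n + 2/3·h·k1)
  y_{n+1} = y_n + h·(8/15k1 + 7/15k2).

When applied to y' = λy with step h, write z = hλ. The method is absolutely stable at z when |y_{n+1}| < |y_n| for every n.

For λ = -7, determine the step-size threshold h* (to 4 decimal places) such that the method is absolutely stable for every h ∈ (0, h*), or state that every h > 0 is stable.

Test eqn y'=λy, z=hλ:
  k1=λy_n ⇒ h·k1=z·y_n;  k2=λ(1+2/3z)y_n ⇒ h·k2=z(1+2/3z)y_n
  y_{n+1}/y_n = 1 + 8/15z + 7/15z(1+2/3z) = 1 + z + 14/45z²
  so R(z) = 1 + z + 14/45z².

Find x<0 with |R(x)|<1.
x=-1.68: |R|=0.1981
R=1: x+14/45x²=0 ⇒ x=−45/14=-3.2143; min R=1−1/(4·14/45)=0.1964>−1
Confirm numerically:
  x=-3.117: |R|=0.90566 <1
  x=-2.946: |R|=0.75411 <1
  x=-2.239: |R|=0.32064 <1
  x=-1.632: |R|=0.19662 <1
  x=-3.573: |R|=1.39875 >1
  x=-3.500: |R|=1.31111 >1
So |R|<1 on (-3.2143, 0).

(-3.2143,0); λ=-7 ⇒ h* = (45/14)/7 = 0.4592.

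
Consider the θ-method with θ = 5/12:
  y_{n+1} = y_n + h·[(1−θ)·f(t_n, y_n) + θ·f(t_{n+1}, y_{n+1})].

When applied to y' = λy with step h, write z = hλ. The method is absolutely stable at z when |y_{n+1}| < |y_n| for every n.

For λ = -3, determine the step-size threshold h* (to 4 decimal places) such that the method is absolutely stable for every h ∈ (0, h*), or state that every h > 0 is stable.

Set f=λy, z=hλ:
  y_{n+1} = y_n + z·[7/12·y_n + 5/12·y_{n+1}] ⇒ (1 − 5/12z)y_{n+1} = (1 + 7/12z)y_n
  ⇒ R(z) = (1 + 7/12z)/(1 − 5/12z).

Need |R(x)|<1, x<0.
x=-0.43: |R|=0.6353
R=−1: 1+7/12x = −1+5/12x ⇒ -1/6x=2 ⇒ x=2/(-1/6)=-12.0000
Confirm numerically:
  x=-10.938: |R|=0.96815 <1
  x=-7.240: |R|=0.80249 <1
  x=-5.037: |R|=0.62549 <1
  x=-12.377: |R|=1.01021 >1
  x=-12.149: |R|=1.00410 >1
  x=-12.088: |R|=1.00243 >1
Interval (-12.0000, 0).

(-12.0000,0); λ=-3 ⇒ h* = (12)/3 = 4.0000.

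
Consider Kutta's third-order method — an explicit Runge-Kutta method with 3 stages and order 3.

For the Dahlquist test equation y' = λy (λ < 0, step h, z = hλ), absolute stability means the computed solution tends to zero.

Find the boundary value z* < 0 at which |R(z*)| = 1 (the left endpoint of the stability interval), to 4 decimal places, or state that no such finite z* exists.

left endpoint -2.5127.

On y'=λy, z=hλ:
  order 3, 3-stage ⇒ R(z)=1+z+z^2/2+z^3/6
  (e.g. R(-0.65)=0.51548, |R|=0.51548)

Solve |R(x)|<1 on ℝ⁻.
x=-0.65: |R|=0.5155
|R(-1.48)|=0.0749 |R(-0.78)|=0.4451 |R(-0.68)|=0.4988
Bisect:
  x_lo=-3.1803 |R|=2.4843  x_hi=-0.3981 |R|=0.6706
  mid=-1.78923 |R|=0.14321 →hi
  mid=-2.48478 |R|=0.95461 →hi
  mid=-2.83256 |R|=1.60865 →lo
  mid=-2.65867 |R|=1.25656 →lo
  mid=-2.57173 |R|=1.09964 →lo
  mid=-2.52825 |R|=1.02568 →lo
  mid=-2.50652 |R|=0.98979 →hi
  mid=-2.51739 |R|=1.00765 →lo
  mid=-2.51195 |R|=0.99870 →hi
  ...
  [-2.51280,-2.51263] ⇒ x*=-2.5127
Stable set (-2.5127, 0).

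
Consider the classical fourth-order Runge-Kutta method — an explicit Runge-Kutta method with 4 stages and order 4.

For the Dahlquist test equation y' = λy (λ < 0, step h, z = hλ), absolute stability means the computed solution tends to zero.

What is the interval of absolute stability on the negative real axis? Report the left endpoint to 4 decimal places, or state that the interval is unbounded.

z∈(-2.7853,0).

Set f=λy, z=hλ:
  order 4, 4-stage ⇒ R(z)=1+z+z^2/2+z^3/6+z^4/24
  (e.g. R(-1.41)=0.28154, |R|=0.28154)

Solve |R(x)|<1 on ℝ⁻.
x=-1.41: |R|=0.2815
|R(-2.87)|=1.1354 |R(-2.21)|=0.4270 |R(-0.83)|=0.4389
Bisect:
  x_lo=-3.1792 |R|=1.7756  x_hi=-0.3211 |R|=0.7254
  mid=-1.75016 |R|=0.27883 →hi
  mid=-2.46470 |R|=0.61487 →hi
  mid=-2.82196 |R|=1.05671 →lo
  mid=-2.64333 |R|=0.80623 →hi
  mid=-2.73265 |R|=0.92348 →hi
  mid=-2.77730 |R|=0.98802 →hi
  mid=-2.79963 |R|=1.02184 →lo
  mid=-2.78847 |R|=1.00480 →lo
  mid=-2.78289 |R|=0.99638 →hi
  ...
  [-2.78533,-2.78515] ⇒ x*=-2.7853
So |R|<1 on (-2.7853, 0).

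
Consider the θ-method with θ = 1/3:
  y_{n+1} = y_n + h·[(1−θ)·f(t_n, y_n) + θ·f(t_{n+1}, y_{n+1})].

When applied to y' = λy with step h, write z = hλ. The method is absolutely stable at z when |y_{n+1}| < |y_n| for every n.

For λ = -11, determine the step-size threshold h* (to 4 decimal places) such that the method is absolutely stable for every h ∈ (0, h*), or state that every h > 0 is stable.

(-6.0000,0); λ=-11 ⇒ h* = (6)/11 = 0.5455.

Set f=λy, z=hλ:
  y_{n+1} = y_n + z·[2/3·y_n + 1/3·y_{n+1}] ⇒ (1 − 1/3z)y_{n+1} = (1 + 2/3z)y_n
  Hence R(z) = (1 + 2/3z)/(1 − 1/3z).

Boundary: |R(x)|=1, x<0.
x=-1.37: |R|=0.0595
R=−1: 1+2/3x = −1+1/3x ⇒ -1/3x=2 ⇒ x=2/(-1/3)=-6.0000
Confirm numerically:
  x=-4.990: |R|=0.87359 <1
  x=-2.909: |R|=0.47690 <1
  x=-2.815: |R|=0.45228 <1
  x=-2.604: |R|=0.39400 <1
  x=-6.393: |R|=1.04184 >1
  x=-6.366: |R|=1.03908 >1
So |R|<1 on (-6.0000, 0).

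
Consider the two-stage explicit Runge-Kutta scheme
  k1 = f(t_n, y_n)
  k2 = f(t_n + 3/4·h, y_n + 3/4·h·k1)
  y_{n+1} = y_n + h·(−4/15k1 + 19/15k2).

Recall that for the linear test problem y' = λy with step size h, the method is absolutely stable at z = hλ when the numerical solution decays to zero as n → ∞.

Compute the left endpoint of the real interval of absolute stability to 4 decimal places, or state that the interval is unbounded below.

z* = -1.0526.

Set f=λy, z=hλ:
  k1=λy_n ⇒ h·k1=z·y_n;  k2=λ(1+3/4z)y_n ⇒ h·k2=z(1+3/4z)y_n
  y_{n+1}/y_n = 1 − 4/15z + 19/15z(1+3/4z) = 1 + z + 19/20z²
  R(z) = 1 + z + 19/20z².

Find x<0 with |R(x)|<1.
x=-1.64: |R|=1.9151
R=1: x+19/20x²=0 ⇒ x=−20/19=-1.0526; min R=1−1/(4·19/20)=0.7368>−1
Confirm numerically:
  x=-1.025: |R|=0.97309 <1
  x=-0.810: |R|=0.81329 <1
  x=-0.615: |R|=0.74431 <1
  x=-1.559: |R|=1.74996 >1
  x=-1.259: |R|=1.24683 >1
  x=-1.210: |R|=1.18090 >1
Interval (-1.0526, 0).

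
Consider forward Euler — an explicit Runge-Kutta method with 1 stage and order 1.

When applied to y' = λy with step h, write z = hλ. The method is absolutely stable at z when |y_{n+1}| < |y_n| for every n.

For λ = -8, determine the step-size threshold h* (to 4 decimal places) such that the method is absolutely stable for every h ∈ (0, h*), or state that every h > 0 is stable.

(-2.0000,0); λ=-8 ⇒ h* = 0.2500.

Test eqn y'=λy, z=hλ:
  order 1, 1-stage ⇒ R(z)=1+z
  (e.g. R(-0.83)=0.17000, |R|=0.17000)

Find x<0 with |R(x)|<1.
x=-0.83: |R|=0.1700
|R(-2.08)|=1.0800 |R(-1.9)|=0.9000 |R(-0.77)|=0.2300
Bisect:
  x_lo=-2.7256 |R|=1.7256  x_hi=-0.2059 |R|=0.7941
  mid=-1.46572 |R|=0.46572 →hi
  mid=-2.09564 |R|=1.09564 →lo
  mid=-1.78068 |R|=0.78068 →hi
  mid=-1.93816 |R|=0.93816 →hi
  mid=-2.01690 |R|=1.01690 →lo
  mid=-1.97753 |R|=0.97753 →hi
  mid=-1.99721 |R|=0.99721 →hi
  mid=-2.00705 |R|=1.00705 →lo
  ...
  [-2.00013,-1.99998] ⇒ x*=-2.0000
Stable set (-2.0000, 0).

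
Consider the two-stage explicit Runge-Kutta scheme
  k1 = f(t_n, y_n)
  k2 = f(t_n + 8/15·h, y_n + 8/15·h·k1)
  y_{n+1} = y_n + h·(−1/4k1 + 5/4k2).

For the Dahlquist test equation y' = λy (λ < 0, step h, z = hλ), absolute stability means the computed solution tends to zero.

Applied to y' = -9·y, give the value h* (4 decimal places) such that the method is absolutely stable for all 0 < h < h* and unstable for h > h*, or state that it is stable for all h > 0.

On y'=λy, z=hλ:
  k1=λy_n ⇒ h·k1=z·y_n;  k2=λ(1+8/15z)y_n ⇒ h·k2=z(1+8/15z)y_n
  y_{n+1}/y_n = 1 − 1/4z + 5/4z(1+8/15z) = 1 + z + 2/3z²
  ⇒ R(z) = 1 + z + 2/3z².

Boundary: |R(x)|=1, x<0.
x=-0.36: |R|=0.7264
R=1: x+2/3x²=0 ⇒ x=−3/2=-1.5000; min R=1−1/(4·2/3)=0.6250>−1
Confirm numerically:
  x=-1.333: |R|=0.85159 <1
  x=-1.000: |R|=0.66667 <1
  x=-0.794: |R|=0.62629 <1
  x=-0.706: |R|=0.62629 <1
  x=-2.053: |R|=1.75687 >1
  x=-1.684: |R|=1.20657 >1
  x=-1.679: |R|=1.20036 >1
Stable set (-1.5000, 0).

(-1.5000,0); λ=-9 ⇒ h* = (3/2)/9 = 0.1667.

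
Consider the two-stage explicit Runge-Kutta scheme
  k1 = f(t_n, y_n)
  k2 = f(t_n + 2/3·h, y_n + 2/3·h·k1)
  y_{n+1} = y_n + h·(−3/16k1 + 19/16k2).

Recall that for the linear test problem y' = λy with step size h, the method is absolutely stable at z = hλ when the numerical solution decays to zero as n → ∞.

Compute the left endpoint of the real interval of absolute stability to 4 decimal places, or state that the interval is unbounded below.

left endpoint -1.2632.

With y'=λy (z=hλ):
  k1=λy_n ⇒ h·k1=z·y_n;  k2=λ(1+2/3z)y_n ⇒ h·k2=z(1+2/3z)y_n
  y_{n+1}/y_n = 1 − 3/16z + 19/16z(1+2/3z) = 1 + z + 19/24z²
  ⇒ R(z) = 1 + z + 19/24z².

Boundary: |R(x)|=1, x<0.
x=-0.36: |R|=0.7426
R=1: x+19/24x²=0 ⇒ x=−24/19=-1.2632; min R=1−1/(4·19/24)=0.6842>−1
Confirm numerically:
  x=-1.222: |R|=0.96018 <1
  x=-0.789: |R|=0.70383 <1
  x=-0.746: |R|=0.69458 <1
  x=-1.713: |R|=1.61004 >1
  x=-1.356: |R|=1.09967 >1
  x=-1.348: |R|=1.09054 >1
So |R|<1 on (-1.2632, 0).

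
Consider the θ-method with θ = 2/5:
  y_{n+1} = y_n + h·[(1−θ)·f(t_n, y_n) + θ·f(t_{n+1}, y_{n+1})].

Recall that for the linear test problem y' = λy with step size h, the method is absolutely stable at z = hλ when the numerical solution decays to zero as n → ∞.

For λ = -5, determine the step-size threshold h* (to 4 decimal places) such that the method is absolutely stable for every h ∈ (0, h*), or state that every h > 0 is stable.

(-10.0000,0); λ=-5 ⇒ h* = (10)/5 = 2.0000.

On y'=λy, z=hλ:
  y_{n+1} = y_n + z·[3/5·y_n + 2/5·y_{n+1}] ⇒ (1 − 2/5z)y_{n+1} = (1 + 3/5z)y_n
  so R(z) = (1 + 3/5z)/(1 − 2/5z).

Need |R(x)|<1, x<0.
x=-1.16: |R|=0.2077
R=−1: 1+3/5x = −1+2/5x ⇒ -1/5x=2 ⇒ x=2/(-1/5)=-10.0000
Confirm numerically:
  x=-9.919: |R|=0.99674 <1
  x=-8.975: |R|=0.95534 <1
  x=-5.732: |R|=0.74077 <1
  x=-4.547: |R|=0.61310 <1
  x=-10.575: |R|=1.02199 >1
  x=-10.254: |R|=1.00996 >1
  x=-10.165: |R|=1.00651 >1
So |R|<1 on (-10.0000, 0).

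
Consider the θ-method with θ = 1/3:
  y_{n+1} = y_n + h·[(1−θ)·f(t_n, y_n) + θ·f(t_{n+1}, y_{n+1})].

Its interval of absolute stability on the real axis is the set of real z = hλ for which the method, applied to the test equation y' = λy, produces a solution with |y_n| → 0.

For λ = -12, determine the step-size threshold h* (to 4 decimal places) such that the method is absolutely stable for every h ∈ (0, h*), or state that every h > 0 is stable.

Test eqn y'=λy, z=hλ:
  y_{n+1} = y_n + z·[2/3·y_n + 1/3·y_{n+1}] ⇒ (1 − 1/3z)y_{n+1} = (1 + 2/3z)y_n
  ⇒ R(z) = (1 + 2/3z)/(1 − 1/3z).

Find x<0 with |R(x)|<1.
x=-0.83: |R|=0.3499
R=−1: 1+2/3x = −1+1/3x ⇒ -1/3x=2 ⇒ x=2/(-1/3)=-6.0000
Confirm numerically:
  x=-5.444: |R|=0.93415 <1
  x=-5.336: |R|=0.92035 <1
  x=-5.175: |R|=0.89908 <1
  x=-3.657: |R|=0.64804 <1
  x=-6.564: |R|=1.05897 >1
  x=-6.455: |R|=1.04812 >1
Stable set (-6.0000, 0).

(-6.0000,0); λ=-12 ⇒ h* = (6)/12 = 0.5000.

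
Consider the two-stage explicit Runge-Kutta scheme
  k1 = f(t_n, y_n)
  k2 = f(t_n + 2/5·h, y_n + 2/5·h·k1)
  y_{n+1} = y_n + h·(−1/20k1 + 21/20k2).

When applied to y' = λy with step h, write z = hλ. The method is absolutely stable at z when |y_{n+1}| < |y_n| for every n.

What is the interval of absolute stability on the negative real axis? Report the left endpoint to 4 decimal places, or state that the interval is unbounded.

(-2.3810, 0).

With y'=λy (z=hλ):
  k1=λy_n ⇒ h·k1=z·y_n;  k2=λ(1+2/5z)y_n ⇒ h·k2=z(1+2/5z)y_n
  y_{n+1}/y_n = 1 − 1/20z + 21/20z(1+2/5z) = 1 + z + 21/50z²
  so R(z) = 1 + z + 21/50z².

Find x<0 with |R(x)|<1.
x=-1.06: |R|=0.4119
R=1: x+21/50x²=0 ⇒ x=−50/21=-2.3810; min R=1−1/(4·21/50)=0.4048>−1
Confirm numerically:
  x=-2.309: |R|=0.93022 <1
  x=-1.423: |R|=0.42747 <1
  x=-1.208: |R|=0.40489 <1
  x=-2.939: |R|=1.68884 >1
  x=-2.757: |R|=1.43544 >1
Interval (-2.3810, 0).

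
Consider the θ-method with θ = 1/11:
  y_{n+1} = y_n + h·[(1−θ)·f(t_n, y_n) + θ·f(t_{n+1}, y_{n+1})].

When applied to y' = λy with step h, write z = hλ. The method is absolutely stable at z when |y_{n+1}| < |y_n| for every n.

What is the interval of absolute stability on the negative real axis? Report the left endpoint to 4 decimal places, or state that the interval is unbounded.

z∈(-2.4444,0).

With y'=λy (z=hλ):
  y_{n+1} = y_n + z·[10/11·y_n + 1/11·y_{n+1}] ⇒ (1 − 1/11z)y_{n+1} = (1 + 10/11z)y_n
  Hence R(z) = (1 + 10/11z)/(1 − 1/11z).

Find x<0 with |R(x)|<1.
x=-1.07: |R|=0.0249
R=−1: 1+10/11x = −1+1/11x ⇒ -9/11x=2 ⇒ x=2/(-9/11)=-2.4444
Confirm numerically:
  x=-1.834: |R|=0.57192 <1
  x=-1.674: |R|=0.45290 <1
  x=-1.663: |R|=0.44460 <1
  x=-2.848: |R|=1.26228 >1
  x=-2.774: |R|=1.21533 >1
Stable set (-2.4444, 0).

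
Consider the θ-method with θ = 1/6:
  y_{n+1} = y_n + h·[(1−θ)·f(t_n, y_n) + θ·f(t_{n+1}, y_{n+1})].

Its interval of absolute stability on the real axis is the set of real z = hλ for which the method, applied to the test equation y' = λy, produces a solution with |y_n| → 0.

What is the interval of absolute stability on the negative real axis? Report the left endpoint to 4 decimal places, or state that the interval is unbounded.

z∈(-3.0000,0).

On y'=λy, z=hλ:
  y_{n+1} = y_n + z·[5/6·y_n + 1/6·y_{n+1}] ⇒ (1 − 1/6z)y_{n+1} = (1 + 5/6z)y_n
  Hence R(z) = (1 + 5/6z)/(1 − 1/6z).

Need |R(x)|<1, x<0.
x=-1.12: |R|=0.0562
R=−1: 1+5/6x = −1+1/6x ⇒ -2/3x=2 ⇒ x=2/(-2/3)=-3.0000
Confirm numerically:
  x=-2.168: |R|=0.59256 <1
  x=-2.100: |R|=0.55556 <1
  x=-2.004: |R|=0.50225 <1
  x=-1.556: |R|=0.23557 <1
  x=-3.466: |R|=1.19692 >1
  x=-3.408: |R|=1.17347 >1
  x=-3.247: |R|=1.10685 >1
Stable set (-3.0000, 0).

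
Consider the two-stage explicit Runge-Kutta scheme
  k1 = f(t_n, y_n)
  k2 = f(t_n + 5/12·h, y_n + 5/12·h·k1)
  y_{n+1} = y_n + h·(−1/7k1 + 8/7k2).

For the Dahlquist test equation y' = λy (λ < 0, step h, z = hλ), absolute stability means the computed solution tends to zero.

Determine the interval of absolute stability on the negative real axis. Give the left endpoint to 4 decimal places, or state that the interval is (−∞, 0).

z∈(-2.1000,0).

Set f=λy, z=hλ:
  k1=λy_n ⇒ h·k1=z·y_n;  k2=λ(1+5/12z)y_n ⇒ h·k2=z(1+5/12z)y_n
  y_{n+1}/y_n = 1 − 1/7z + 8/7z(1+5/12z) = 1 + z + 10/21z²
  Hence R(z) = 1 + z + 10/21z².

Solve |R(x)|<1 on ℝ⁻.
x=-1.23: |R|=0.4904
R=1: x+10/21x²=0 ⇒ x=−21/10=-2.1000; min R=1−1/(4·10/21)=0.4750>−1
Confirm numerically:
  x=-1.703: |R|=0.67805 <1
  x=-1.041: |R|=0.47504 <1
  x=-1.032: |R|=0.47515 <1
  x=-0.927: |R|=0.48220 <1
  x=-2.220: |R|=1.12686 >1
  x=-2.134: |R|=1.03455 >1
So |R|<1 on (-2.1000, 0).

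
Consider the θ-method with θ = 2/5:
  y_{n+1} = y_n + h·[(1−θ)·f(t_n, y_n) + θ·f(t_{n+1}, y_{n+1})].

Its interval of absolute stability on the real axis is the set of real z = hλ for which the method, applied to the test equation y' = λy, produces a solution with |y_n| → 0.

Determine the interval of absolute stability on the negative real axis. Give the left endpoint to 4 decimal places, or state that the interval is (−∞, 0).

z∈(-10.0000,0).

Set f=λy, z=hλ:
  y_{n+1} = y_n + z·[3/5·y_n + 2/5·y_{n+1}] ⇒ (1 − 2/5z)y_{n+1} = (1 + 3/5z)y_n
  Hence R(z) = (1 + 3/5z)/(1 − 2/5z).

Need |R(x)|<1, x<0.
x=-0.6: |R|=0.5161
R=−1: 1+3/5x = −1+2/5x ⇒ -1/5x=2 ⇒ x=2/(-1/5)=-10.0000
Confirm numerically:
  x=-9.322: |R|=0.97132 <1
  x=-6.969: |R|=0.83995 <1
  x=-6.094: |R|=0.77275 <1
  x=-4.537: |R|=0.61184 <1
  x=-10.537: |R|=1.02060 >1
  x=-10.299: |R|=1.01168 >1
Interval (-10.0000, 0).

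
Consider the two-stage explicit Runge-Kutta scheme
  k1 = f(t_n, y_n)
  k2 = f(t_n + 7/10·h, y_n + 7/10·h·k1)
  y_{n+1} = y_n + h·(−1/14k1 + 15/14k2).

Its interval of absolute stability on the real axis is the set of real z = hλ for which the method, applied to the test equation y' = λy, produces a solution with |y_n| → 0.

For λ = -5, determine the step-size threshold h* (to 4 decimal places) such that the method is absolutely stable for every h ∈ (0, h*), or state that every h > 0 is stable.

(-1.3333,0); λ=-5 ⇒ h* = (4/3)/5 = 0.2667.

Test eqn y'=λy, z=hλ:
  k1=λy_n ⇒ h·k1=z·y_n;  k2=λ(1+7/10z)y_n ⇒ h·k2=z(1+7/10z)y_n
  y_{n+1}/y_n = 1 − 1/14z + 15/14z(1+7/10z) = 1 + z + 3/4z²
  R(z) = 1 + z + 3/4z².

Need |R(x)|<1, x<0.
x=-0.65: |R|=0.6669
R=1: x+3/4x²=0 ⇒ x=−4/3=-1.3333; min R=1−1/(4·3/4)=0.6667>−1
Confirm numerically:
  x=-1.263: |R|=0.93338 <1
  x=-1.163: |R|=0.85143 <1
  x=-0.533: |R|=0.68007 <1
  x=-1.803: |R|=1.63511 >1
  x=-1.354: |R|=1.02099 >1
Interval (-1.3333, 0).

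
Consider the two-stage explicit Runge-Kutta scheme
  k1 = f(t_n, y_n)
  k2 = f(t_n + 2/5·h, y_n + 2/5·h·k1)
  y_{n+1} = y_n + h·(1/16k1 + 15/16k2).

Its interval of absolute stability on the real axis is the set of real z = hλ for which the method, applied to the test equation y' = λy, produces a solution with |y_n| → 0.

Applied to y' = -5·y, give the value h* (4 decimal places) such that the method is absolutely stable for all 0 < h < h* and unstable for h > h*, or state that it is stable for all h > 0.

(-2.6667,0); λ=-5 ⇒ h* = (8/3)/5 = 0.5333.

On y'=λy, z=hλ:
  k1=λy_n ⇒ h·k1=z·y_n;  k2=λ(1+2/5z)y_n ⇒ h·k2=z(1+2/5z)y_n
  y_{n+1}/y_n = 1 + 1/16z + 15/16z(1+2/5z) = 1 + z + 3/8z²
  R(z) = 1 + z + 3/8z².

Find x<0 with |R(x)|<1.
x=-0.71: |R|=0.4790
R=1: x+3/8x²=0 ⇒ x=−8/3=-2.6667; min R=1−1/(4·3/8)=0.3333>−1
Confirm numerically:
  x=-2.455: |R|=0.80513 <1
  x=-2.336: |R|=0.71034 <1
  x=-2.115: |R|=0.56246 <1
  x=-3.158: |R|=1.58186 >1
  x=-2.904: |R|=1.25846 >1
  x=-2.751: |R|=1.08700 >1
Stable set (-2.6667, 0).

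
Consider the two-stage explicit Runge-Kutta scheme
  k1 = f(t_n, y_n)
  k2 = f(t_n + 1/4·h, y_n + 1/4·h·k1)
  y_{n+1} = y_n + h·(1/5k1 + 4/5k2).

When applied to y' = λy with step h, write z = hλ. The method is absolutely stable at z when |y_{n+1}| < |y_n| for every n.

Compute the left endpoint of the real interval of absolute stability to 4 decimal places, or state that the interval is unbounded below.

left endpoint -5.0000.

With y'=λy (z=hλ):
  k1=λy_n ⇒ h·k1=z·y_n;  k2=λ(1+1/4z)y_n ⇒ h·k2=z(1+1/4z)y_n
  y_{n+1}/y_n = 1 + 1/5z + 4/5z(1+1/4z) = 1 + z + 1/5z²
  so R(z) = 1 + z + 1/5z².

Need |R(x)|<1, x<0.
x=-1.78: |R|=0.1463
R=1: x+1/5x²=0 ⇒ x=−5=-5.0000; min R=1−1/(4·1/5)=-0.2500>−1
Confirm numerically:
  x=-3.439: |R|=0.07366 <1
  x=-3.097: |R|=0.17872 <1
  x=-2.900: |R|=0.21800 <1
  x=-2.877: |R|=0.22157 <1
  x=-5.560: |R|=1.62272 >1
  x=-5.489: |R|=1.53682 >1
  x=-5.453: |R|=1.49404 >1
Interval (-5.0000, 0).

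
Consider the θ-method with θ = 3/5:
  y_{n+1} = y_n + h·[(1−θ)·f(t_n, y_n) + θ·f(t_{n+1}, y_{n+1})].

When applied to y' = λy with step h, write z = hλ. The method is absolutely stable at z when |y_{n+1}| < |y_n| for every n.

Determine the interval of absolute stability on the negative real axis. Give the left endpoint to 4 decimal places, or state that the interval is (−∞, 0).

Test eqn y'=λy, z=hλ:
  y_{n+1} = y_n + z·[2/5·y_n + 3/5·y_{n+1}] ⇒ (1 − 3/5z)y_{n+1} = (1 + 2/5z)y_n
  R(z) = (1 + 2/5z)/(1 − 3/5z).

Solve |R(x)|<1 on ℝ⁻.
x=-1.74: |R|=0.1487
x=-2: |R|=0.0909
x=-10: |R|=0.4286
x=-100: |R|=0.6393
θ=3/5≥1/2 ⇒ |1+2/5x|<|1−3/5x| ∀x<0 ⇒ unbounded interval.

unbounded; (−∞, 0).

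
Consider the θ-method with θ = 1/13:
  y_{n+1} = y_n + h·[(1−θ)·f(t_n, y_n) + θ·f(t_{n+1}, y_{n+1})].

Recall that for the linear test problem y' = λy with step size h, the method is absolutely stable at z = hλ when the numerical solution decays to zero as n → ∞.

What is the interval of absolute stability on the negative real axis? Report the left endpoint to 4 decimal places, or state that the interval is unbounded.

z∈(-2.3636,0).

With y'=λy (z=hλ):
  y_{n+1} = y_n + z·[12/13·y_n + 1/13·y_{n+1}] ⇒ (1 − 1/13z)y_{n+1} = (1 + 12/13z)y_n
  Hence R(z) = (1 + 12/13z)/(1 − 1/13z).

Boundary: |R(x)|=1, x<0.
x=-0.36: |R|=0.6497
R=−1: 1+12/13x = −1+1/13x ⇒ -11/13x=2 ⇒ x=2/(-11/13)=-2.3636
Confirm numerically:
  x=-2.177: |R|=0.86473 <1
  x=-1.692: |R|=0.49714 <1
  x=-1.579: |R|=0.40798 <1
  x=-2.941: |R|=1.39841 >1
  x=-2.507: |R|=1.10170 >1
So |R|<1 on (-2.3636, 0).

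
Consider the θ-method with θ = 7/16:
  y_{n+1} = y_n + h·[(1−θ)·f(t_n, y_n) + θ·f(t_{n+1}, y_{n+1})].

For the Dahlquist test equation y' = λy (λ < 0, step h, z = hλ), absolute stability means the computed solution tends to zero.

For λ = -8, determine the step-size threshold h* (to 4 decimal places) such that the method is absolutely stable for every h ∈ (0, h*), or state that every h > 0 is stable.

On y'=λy, z=hλ:
  y_{n+1} = y_n + z·[9/16·y_n + 7/16·y_{n+1}] ⇒ (1 − 7/16z)y_{n+1} = (1 + 9/16z)y_n
  so R(z) = (1 + 9/16z)/(1 − 7/16z).

Boundary: |R(x)|=1, x<0.
x=-0.93: |R|=0.3390
R=−1: 1+9/16x = −1+7/16x ⇒ -1/8x=2 ⇒ x=2/(-1/8)=-16.0000
Confirm numerically:
  x=-15.749: |R|=0.99602 <1
  x=-15.480: |R|=0.99164 <1
  x=-10.973: |R|=0.89167 <1
  x=-8.454: |R|=0.79925 <1
  x=-16.244: |R|=1.00376 >1
  x=-16.234: |R|=1.00361 >1
  x=-16.141: |R|=1.00219 >1
Stable set (-16.0000, 0).

(-16.0000,0); λ=-8 ⇒ h* = (16)/8 = 2.0000.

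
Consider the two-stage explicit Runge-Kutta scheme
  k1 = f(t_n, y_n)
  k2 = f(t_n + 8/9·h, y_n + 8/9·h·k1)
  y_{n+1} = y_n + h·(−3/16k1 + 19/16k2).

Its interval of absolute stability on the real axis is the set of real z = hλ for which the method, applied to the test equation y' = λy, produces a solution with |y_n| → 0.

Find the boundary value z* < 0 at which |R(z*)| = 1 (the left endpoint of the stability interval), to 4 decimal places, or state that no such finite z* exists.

Test eqn y'=λy, z=hλ:
  k1=λy_n ⇒ h·k1=z·y_n;  k2=λ(1+8/9z)y_n ⇒ h·k2=z(1+8/9z)y_n
  y_{n+1}/y_n = 1 − 3/16z + 19/16z(1+8/9z) = 1 + z + 19/18z²
  so R(z) = 1 + z + 19/18z².

Solve |R(x)|<1 on ℝ⁻.
x=-0.75: |R|=0.8438
R=1: x+19/18x²=0 ⇒ x=−18/19=-0.9474; min R=1−1/(4·19/18)=0.7632>−1
Confirm numerically:
  x=-0.910: |R|=0.96411 <1
  x=-0.844: |R|=0.90791 <1
  x=-0.464: |R|=0.76326 <1
  x=-0.399: |R|=0.76905 <1
  x=-1.519: |R|=1.91655 >1
  x=-1.396: |R|=1.66108 >1
  x=-1.170: |R|=1.27495 >1
Stable set (-0.9474, 0).

z* = -0.9474.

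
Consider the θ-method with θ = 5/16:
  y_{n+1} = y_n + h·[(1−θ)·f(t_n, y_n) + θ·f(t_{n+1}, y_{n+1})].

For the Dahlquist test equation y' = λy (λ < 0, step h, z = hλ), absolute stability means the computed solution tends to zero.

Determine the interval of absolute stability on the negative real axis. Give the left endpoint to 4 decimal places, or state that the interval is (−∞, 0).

With y'=λy (z=hλ):
  y_{n+1} = y_n + z·[11/16·y_n + 5/16·y_{n+1}] ⇒ (1 − 5/16z)y_{n+1} = (1 + 11/16z)y_n
  so R(z) = (1 + 11/16z)/(1 − 5/16z).

Find x<0 with |R(x)|<1.
x=-1.13: |R|=0.1649
R=−1: 1+11/16x = −1+5/16x ⇒ -3/8x=2 ⇒ x=2/(-3/8)=-5.3333
Confirm numerically:
  x=-5.182: |R|=0.97833 <1
  x=-4.042: |R|=0.78603 <1
  x=-3.676: |R|=0.71076 <1
  x=-2.645: |R|=0.44808 <1
  x=-5.890: |R|=1.07349 >1
  x=-5.879: |R|=1.07212 >1
So |R|<1 on (-5.3333, 0).

(-5.3333, 0).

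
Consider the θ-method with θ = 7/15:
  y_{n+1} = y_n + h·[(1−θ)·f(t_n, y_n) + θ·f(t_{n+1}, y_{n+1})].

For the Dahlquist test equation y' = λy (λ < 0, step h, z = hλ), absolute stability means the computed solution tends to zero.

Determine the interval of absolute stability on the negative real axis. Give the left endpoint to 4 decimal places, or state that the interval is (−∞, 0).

z∈(-30.0000,0).

Set f=λy, z=hλ:
  y_{n+1} = y_n + z·[8/15·y_n + 7/15·y_{n+1}] ⇒ (1 − 7/15z)y_{n+1} = (1 + 8/15z)y_n
  so R(z) = (1 + 8/15z)/(1 − 7/15z).

Find x<0 with |R(x)|<1.
x=-0.34: |R|=0.7066
R=−1: 1+8/15x = −1+7/15x ⇒ -1/15x=2 ⇒ x=2/(-1/15)=-30.0000
Confirm numerically:
  x=-25.688: |R|=0.97787 <1
  x=-25.364: |R|=0.97592 <1
  x=-18.266: |R|=0.91786 <1
  x=-30.508: |R|=1.00222 >1
  x=-30.440: |R|=1.00193 >1
  x=-30.372: |R|=1.00163 >1
So |R|<1 on (-30.0000, 0).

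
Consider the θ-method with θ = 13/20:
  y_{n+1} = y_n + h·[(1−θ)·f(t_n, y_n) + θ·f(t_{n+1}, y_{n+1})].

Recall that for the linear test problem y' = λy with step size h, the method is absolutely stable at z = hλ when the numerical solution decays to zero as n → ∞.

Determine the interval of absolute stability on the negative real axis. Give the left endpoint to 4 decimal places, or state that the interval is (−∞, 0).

unbounded; (−∞, 0).

Set f=λy, z=hλ:
  y_{n+1} = y_n + z·[7/20·y_n + 13/20·y_{n+1}] ⇒ (1 − 13/20z)y_{n+1} = (1 + 7/20z)y_n
  ⇒ R(z) = (1 + 7/20z)/(1 − 13/20z).

Solve |R(x)|<1 on ℝ⁻.
x=-0.47: |R|=0.6400
x=-2: |R|=0.1304
x=-10: |R|=0.3333
x=-100: |R|=0.5152
θ=13/20≥1/2 ⇒ |1+7/20x|<|1−13/20x| ∀x<0 ⇒ interval (−∞,0).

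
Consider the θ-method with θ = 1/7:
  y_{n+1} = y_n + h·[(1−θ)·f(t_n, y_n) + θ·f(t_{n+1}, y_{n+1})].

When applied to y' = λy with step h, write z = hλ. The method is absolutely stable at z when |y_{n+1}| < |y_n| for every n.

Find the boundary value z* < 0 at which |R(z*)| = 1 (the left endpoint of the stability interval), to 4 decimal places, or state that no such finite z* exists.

left endpoint -2.8000.

Test eqn y'=λy, z=hλ:
  y_{n+1} = y_n + z·[6/7·y_n + 1/7·y_{n+1}] ⇒ (1 − 1/7z)y_{n+1} = (1 + 6/7z)y_n
  so R(z) = (1 + 6/7z)/(1 − 1/7z).

Boundary: |R(x)|=1, x<0.
x=-0.98: |R|=0.1404
R=−1: 1+6/7x = −1+1/7x ⇒ -5/7x=2 ⇒ x=2/(-5/7)=-2.8000
Confirm numerically:
  x=-2.752: |R|=0.97539 <1
  x=-2.489: |R|=0.83613 <1
  x=-1.986: |R|=0.54707 <1
  x=-1.431: |R|=0.18812 <1
  x=-3.359: |R|=1.26981 >1
  x=-3.242: |R|=1.21578 >1
  x=-2.905: |R|=1.05300 >1
Stable set (-2.8000, 0).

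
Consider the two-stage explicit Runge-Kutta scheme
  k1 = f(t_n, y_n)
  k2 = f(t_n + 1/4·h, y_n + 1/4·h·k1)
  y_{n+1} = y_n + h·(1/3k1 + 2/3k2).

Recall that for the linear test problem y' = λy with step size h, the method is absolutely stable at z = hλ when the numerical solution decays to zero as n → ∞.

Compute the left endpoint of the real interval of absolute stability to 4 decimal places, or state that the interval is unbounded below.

Test eqn y'=λy, z=hλ:
  k1=λy_n ⇒ h·k1=z·y_n;  k2=λ(1+1/4z)y_n ⇒ h·k2=z(1+1/4z)y_n
  y_{n+1}/y_n = 1 + 1/3z + 2/3z(1+1/4z) = 1 + z + 1/6z²
  ⇒ R(z) = 1 + z + 1/6z².

Boundary: |R(x)|=1, x<0.
x=-0.47: |R|=0.5668
R=1: x+1/6x²=0 ⇒ x=−6=-6.0000; min R=1−1/(4·1/6)=-0.5000>−1
Confirm numerically:
  x=-5.024: |R|=0.18276 <1
  x=-4.707: |R|=0.01436 <1
  x=-3.200: |R|=0.49333 <1
  x=-6.594: |R|=1.65281 >1
  x=-6.158: |R|=1.16216 >1
Interval (-6.0000, 0).

left endpoint -6.0000.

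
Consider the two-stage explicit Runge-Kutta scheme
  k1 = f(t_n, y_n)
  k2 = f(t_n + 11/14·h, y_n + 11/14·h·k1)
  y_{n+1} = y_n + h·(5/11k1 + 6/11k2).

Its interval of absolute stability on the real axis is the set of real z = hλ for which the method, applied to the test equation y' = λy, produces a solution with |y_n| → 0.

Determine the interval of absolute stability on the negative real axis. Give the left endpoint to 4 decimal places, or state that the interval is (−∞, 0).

(-2.3333, 0).

On y'=λy, z=hλ:
  k1=λy_n ⇒ h·k1=z·y_n;  k2=λ(1+11/14z)y_n ⇒ h·k2=z(1+11/14z)y_n
  y_{n+1}/y_n = 1 + 5/11z + 6/11z(1+11/14z) = 1 + z + 3/7z²
  Hence R(z) = 1 + z + 3/7z².

Need |R(x)|<1, x<0.
x=-1.4: |R|=0.4400
R=1: x+3/7x²=0 ⇒ x=−7/3=-2.3333; min R=1−1/(4·3/7)=0.4167>−1
Confirm numerically:
  x=-1.532: |R|=0.47387 <1
  x=-1.494: |R|=0.46259 <1
  x=-0.938: |R|=0.43908 <1
  x=-2.881: |R|=1.67621 >1
  x=-2.764: |R|=1.51016 >1
  x=-2.359: |R|=1.02595 >1
Stable set (-2.3333, 0).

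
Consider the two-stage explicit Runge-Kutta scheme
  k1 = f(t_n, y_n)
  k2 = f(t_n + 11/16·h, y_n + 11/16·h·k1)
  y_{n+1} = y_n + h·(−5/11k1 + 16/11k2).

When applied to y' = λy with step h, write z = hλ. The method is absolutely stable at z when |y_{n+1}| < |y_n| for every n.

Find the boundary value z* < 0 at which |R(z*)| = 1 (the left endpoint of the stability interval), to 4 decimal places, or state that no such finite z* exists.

Test eqn y'=λy, z=hλ:
  k1=λy_n ⇒ h·k1=z·y_n;  k2=λ(1+11/16z)y_n ⇒ h·k2=z(1+11/16z)y_n
  y_{n+1}/y_n = 1 − 5/11z + 16/11z(1+11/16z) = 1 + z + z²
  so R(z) = 1 + z + z².

Solve |R(x)|<1 on ℝ⁻.
x=-1.6: |R|=1.9600
R=1: x+1x²=0 ⇒ x=−1=-1.0000; min R=1−1/(4·1)=0.7500>−1
Confirm numerically:
  x=-0.736: |R|=0.80570 <1
  x=-0.675: |R|=0.78063 <1
  x=-0.497: |R|=0.75001 <1
  x=-1.354: |R|=1.47932 >1
  x=-1.238: |R|=1.29464 >1
  x=-1.133: |R|=1.15069 >1
Interval (-1.0000, 0).

left endpoint -1.0000.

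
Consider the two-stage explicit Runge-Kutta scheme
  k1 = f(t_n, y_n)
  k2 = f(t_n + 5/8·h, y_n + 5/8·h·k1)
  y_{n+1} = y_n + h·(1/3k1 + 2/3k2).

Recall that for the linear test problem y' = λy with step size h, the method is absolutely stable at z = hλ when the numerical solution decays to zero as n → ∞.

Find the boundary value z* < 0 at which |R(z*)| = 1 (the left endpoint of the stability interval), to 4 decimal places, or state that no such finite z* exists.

Set f=λy, z=hλ:
  k1=λy_n ⇒ h·k1=z·y_n;  k2=λ(1+5/8z)y_n ⇒ h·k2=z(1+5/8z)y_n
  y_{n+1}/y_n = 1 + 1/3z + 2/3z(1+5/8z) = 1 + z + 5/12z²
  so R(z) = 1 + z + 5/12z².

Solve |R(x)|<1 on ℝ⁻.
x=-1.33: |R|=0.4070
R=1: x+5/12x²=0 ⇒ x=−12/5=-2.4000; min R=1−1/(4·5/12)=0.4000>−1
Confirm numerically:
  x=-1.563: |R|=0.45490 <1
  x=-1.431: |R|=0.42223 <1
  x=-1.409: |R|=0.41820 <1
  x=-1.321: |R|=0.40610 <1
  x=-2.653: |R|=1.27967 >1
  x=-2.547: |R|=1.15600 >1
So |R|<1 on (-2.4000, 0).

z* = -2.4000.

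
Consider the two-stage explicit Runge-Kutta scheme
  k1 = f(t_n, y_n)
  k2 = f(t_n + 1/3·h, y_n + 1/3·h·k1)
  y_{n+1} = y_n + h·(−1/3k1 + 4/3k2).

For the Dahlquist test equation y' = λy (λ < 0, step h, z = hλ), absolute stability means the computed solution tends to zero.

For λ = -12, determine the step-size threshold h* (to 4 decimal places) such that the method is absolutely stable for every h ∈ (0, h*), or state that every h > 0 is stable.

(-2.2500,0); λ=-12 ⇒ h* = (9/4)/12 = 0.1875.

With y'=λy (z=hλ):
  k1=λy_n ⇒ h·k1=z·y_n;  k2=λ(1+1/3z)y_n ⇒ h·k2=z(1+1/3z)y_n
  y_{n+1}/y_n = 1 − 1/3z + 4/3z(1+1/3z) = 1 + z + 4/9z²
  ⇒ R(z) = 1 + z + 4/9z².

Find x<0 with |R(x)|<1.
x=-1.4: |R|=0.4711
R=1: x+4/9x²=0 ⇒ x=−9/4=-2.2500; min R=1−1/(4·4/9)=0.4375>−1
Confirm numerically:
  x=-2.207: |R|=0.95782 <1
  x=-1.996: |R|=0.77467 <1
  x=-1.893: |R|=0.69964 <1
  x=-2.721: |R|=1.56960 >1
  x=-2.438: |R|=1.20371 >1
  x=-2.375: |R|=1.13194 >1
Interval (-2.2500, 0).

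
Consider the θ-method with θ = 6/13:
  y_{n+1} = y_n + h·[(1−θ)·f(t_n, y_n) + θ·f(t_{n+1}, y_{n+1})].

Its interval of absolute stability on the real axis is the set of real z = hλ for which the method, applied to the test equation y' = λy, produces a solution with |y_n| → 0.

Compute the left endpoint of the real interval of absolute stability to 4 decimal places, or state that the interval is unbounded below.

z* = -26.0000.

Test eqn y'=λy, z=hλ:
  y_{n+1} = y_n + z·[7/13·y_n + 6/13·y_{n+1}] ⇒ (1 − 6/13z)y_{n+1} = (1 + 7/13z)y_n
  ⇒ R(z) = (1 + 7/13z)/(1 − 6/13z).

Boundary: |R(x)|=1, x<0.
x=-0.48: |R|=0.6071
R=−1: 1+7/13x = −1+6/13x ⇒ -1/13x=2 ⇒ x=2/(-1/13)=-26.0000
Confirm numerically:
  x=-15.447: |R|=0.90014 <1
  x=-11.401: |R|=0.82066 <1
  x=-10.935: |R|=0.80836 <1
  x=-26.498: |R|=1.00290 >1
  x=-26.028: |R|=1.00017 >1
Stable set (-26.0000, 0).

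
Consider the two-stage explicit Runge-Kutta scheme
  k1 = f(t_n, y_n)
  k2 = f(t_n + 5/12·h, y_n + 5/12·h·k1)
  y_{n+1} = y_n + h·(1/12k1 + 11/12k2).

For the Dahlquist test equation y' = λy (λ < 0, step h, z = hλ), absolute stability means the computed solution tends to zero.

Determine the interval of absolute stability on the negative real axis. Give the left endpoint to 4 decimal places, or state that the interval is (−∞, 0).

With y'=λy (z=hλ):
  k1=λy_n ⇒ h·k1=z·y_n;  k2=λ(1+5/12z)y_n ⇒ h·k2=z(1+5/12z)y_n
  y_{n+1}/y_n = 1 + 1/12z + 11/12z(1+5/12z) = 1 + z + 55/144z²
  so R(z) = 1 + z + 55/144z².

Solve |R(x)|<1 on ℝ⁻.
x=-1.61: |R|=0.3800
R=1: x+55/144x²=0 ⇒ x=−144/55=-2.6182; min R=1−1/(4·55/144)=0.3455>−1
Confirm numerically:
  x=-2.485: |R|=0.87359 <1
  x=-1.540: |R|=0.36582 <1
  x=-1.480: |R|=0.35661 <1
  x=-1.113: |R|=0.36014 <1
  x=-3.198: |R|=1.70822 >1
  x=-2.998: |R|=1.43492 >1
  x=-2.723: |R|=1.10901 >1
Stable set (-2.6182, 0).

(-2.6182, 0).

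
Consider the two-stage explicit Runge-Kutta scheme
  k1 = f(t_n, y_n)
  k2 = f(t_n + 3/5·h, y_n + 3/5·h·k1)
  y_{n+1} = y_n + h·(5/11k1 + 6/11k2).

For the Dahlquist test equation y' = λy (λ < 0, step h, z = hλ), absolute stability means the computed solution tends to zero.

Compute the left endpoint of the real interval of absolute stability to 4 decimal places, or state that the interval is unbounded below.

z* = -3.0556.

Set f=λy, z=hλ:
  k1=λy_n ⇒ h·k1=z·y_n;  k2=λ(1+3/5z)y_n ⇒ h·k2=z(1+3/5z)y_n
  y_{n+1}/y_n = 1 + 5/11z + 6/11z(1+3/5z) = 1 + z + 18/55z²
  R(z) = 1 + z + 18/55z².

Boundary: |R(x)|=1, x<0.
x=-1.19: |R|=0.2735
R=1: x+18/55x²=0 ⇒ x=−55/18=-3.0556; min R=1−1/(4·18/55)=0.2361>−1
Confirm numerically:
  x=-3.024: |R|=0.96877 <1
  x=-2.920: |R|=0.87046 <1
  x=-2.178: |R|=0.37448 <1
  x=-1.422: |R|=0.23977 <1
  x=-3.479: |R|=1.48213 >1
  x=-3.265: |R|=1.22380 >1
  x=-3.191: |R|=1.14145 >1
Interval (-3.0556, 0).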